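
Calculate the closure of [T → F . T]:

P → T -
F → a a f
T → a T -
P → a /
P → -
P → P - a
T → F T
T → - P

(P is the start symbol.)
Start with: [T → F . T]
  [T → F . T] has the dot before T: add [T → . a T -], [T → . F T], [T → . - P]
  [T → . F T] has the dot before F: add [F → . a a f]
No further items can be added.

CLOSURE = { [F → . a a f], [T → . - P], [T → . F T], [T → . a T -], [T → F . T] }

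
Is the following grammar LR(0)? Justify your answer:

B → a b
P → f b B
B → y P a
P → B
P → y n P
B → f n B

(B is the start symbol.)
A grammar is LR(0) if no state in the canonical LR(0) collection has:
  - both a shift item (dot before a terminal) and a complete item (shift-reduce conflict), or
  - two or more complete items (reduce-reduce conflict; the accept item [B' → B .] counts as a complete item here).

Augment with B' → B and build the canonical LR(0) collection (I0 = CLOSURE({[B' → . B]}), then GOTO on every symbol after a dot until no new states appear). It has 17 states:
  I0: { [B → . a b], [B → . f n B], [B → . y P a], [B' → . B] }  — shift
  I1: { [B' → B .] }  — accept
  I2: { [B → a . b] }  — shift
  I3: { [B → f . n B] }  — shift
  I4: { [B → . a b], [B → . f n B], [B → . y P a], [B → y . P a], [P → . B], [P → . f b B], [P → . y n P] }  — shift
  I5: { [P → B .] }  — reduce
  I6: { [B → y P . a] }  — shift
  I7: { [B → f . n B], [P → f . b B] }  — shift
  I8: { [B → . a b], [B → . f n B], [B → . y P a], [B → y . P a], [P → . B], [P → . f b B], [P → . y n P], [P → y . n P] }  — shift
  I9: { [B → . a b], [B → . f n B], [B → . y P a], [P → . B], [P → . f b B], [P → . y n P], [P → y n . P] }  — shift
  I10: { [P → y n P .] }  — reduce
  I11: { [B → . a b], [B → . f n B], [B → . y P a], [P → f b . B] }  — shift
  I12: { [B → . a b], [B → . f n B], [B → . y P a], [B → f n . B] }  — shift
  I13: { [B → f n B .] }  — reduce
  I14: { [P → f b B .] }  — reduce
  I15: { [B → y P a .] }  — reduce
  I16: { [B → a b .] }  — reduce

Every state is either a pure shift/goto state or contains exactly one complete item and nothing to shift — no conflicts. The grammar is LR(0).

Answer: Yes, the grammar is LR(0)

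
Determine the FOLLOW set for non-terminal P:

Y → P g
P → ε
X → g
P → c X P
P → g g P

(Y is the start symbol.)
{ 'g' }

To compute FOLLOW(P), find every occurrence of P on a right-hand side N → α P β: add FIRST(β) \ {ε}, and if β is empty or nullable also add FOLLOW(N). Iterate to a fixed point.

In Y → P g: P is followed by g, add FIRST(g) \ {ε} = { 'g' }
In P → c X P: P is at the end; this adds FOLLOW(P) to itself — nothing new
In P → g g P: P is at the end; this adds FOLLOW(P) to itself — nothing new

Taking the union: FOLLOW(P) = { 'g' }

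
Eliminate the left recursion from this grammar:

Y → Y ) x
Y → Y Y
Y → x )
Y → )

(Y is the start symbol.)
Y is directly left-recursive. The standard transformation for
  A → A α₁ | ... | A α_m | β₁ | ... | β_n
is
  A  → β₁ A' | ... | β_n A'
  A' → α₁ A' | ... | α_m A' | ε

Y → x ) becomes Y → x ) Y'
Y → ) becomes Y → ) Y'
Y → Y ) x becomes Y' → ) x Y'
Y → Y Y becomes Y' → Y Y'
Add Y' → ε

Resulting grammar:
Y → x ) Y'
Y → ) Y'
Y' → ) x Y'
Y' → Y Y'
Y' → ε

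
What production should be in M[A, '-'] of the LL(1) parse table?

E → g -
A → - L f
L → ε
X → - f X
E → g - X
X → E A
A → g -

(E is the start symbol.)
A → - L f

To find M[A, '-'], we find productions for A where '-' is in the predict set (PREDICT(N → α) = (FIRST(α) \ {ε}) ∪ (FOLLOW(N) if α ⇒* ε)).

A → - L f: PREDICT = { '-' }
  '-' is in predict set, so this production goes in M[A, '-']
A → g -: PREDICT = { 'g' }

M[A, '-'] = A → - L f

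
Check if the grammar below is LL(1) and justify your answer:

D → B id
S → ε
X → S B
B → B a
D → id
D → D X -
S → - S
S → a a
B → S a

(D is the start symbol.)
No. Predict set conflict for D: { '-', 'a' }

Relevant sets:
  FIRST(B) = { '-', 'a' }
  FIRST(D) = { '-', 'a', 'id' }
  FIRST(S) = { '-', 'a', ε }
  FOLLOW(S) = { '-', 'a' }

For D:
  PREDICT(D → B id) = { '-', 'a' }
  PREDICT(D → id) = { 'id' }
  PREDICT(D → D X '-') = { '-', 'a', 'id' }
For S:
  PREDICT(S → ε) = { '-', 'a' }
  PREDICT(S → '-' S) = { '-' }
  PREDICT(S → a a) = { 'a' }
For B:
  PREDICT(B → B a) = { '-', 'a' }
  PREDICT(B → S a) = { '-', 'a' }
X has a single production, so nothing to check there.

Conflict found: Predict set conflict for D: { '-', 'a' }
The grammar is NOT LL(1).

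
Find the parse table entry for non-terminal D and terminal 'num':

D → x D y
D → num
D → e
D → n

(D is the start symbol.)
D → num

To find M[D, 'num'], we find productions for D where 'num' is in the predict set (PREDICT(N → α) = (FIRST(α) \ {ε}) ∪ (FOLLOW(N) if α ⇒* ε)).

D → x D y: PREDICT = { 'x' }
D → num: PREDICT = { 'num' }
  'num' is in predict set, so this production goes in M[D, 'num']
D → e: PREDICT = { 'e' }
D → n: PREDICT = { 'n' }

M[D, 'num'] = D → num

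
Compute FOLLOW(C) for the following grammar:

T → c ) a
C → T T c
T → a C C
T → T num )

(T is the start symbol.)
To compute FOLLOW(C), find every occurrence of C on a right-hand side N → α C β: add FIRST(β) \ {ε}, and if β is empty or nullable also add FOLLOW(N). Iterate to a fixed point.

In T → a C C: C is followed by C, add FIRST(C) \ {ε} = { 'a', 'c' }
In T → a C C: C is at the end, add FOLLOW(T)

The FOLLOW sets referred to above (computed the same way, to a fixed point):
  FOLLOW(T) = { $, 'a', 'c', 'num' }

Taking the union: FOLLOW(C) = { $, 'a', 'c', 'num' }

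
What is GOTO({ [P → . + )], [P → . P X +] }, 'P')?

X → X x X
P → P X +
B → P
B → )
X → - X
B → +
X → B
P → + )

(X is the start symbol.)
{ [B → . )], [B → . +], [B → . P], [P → . + )], [P → . P X +], [P → P . X +], [X → . - X], [X → . B], [X → . X x X] }

GOTO(I, 'P') = CLOSURE({ [A → αX.β] : [A → α.Xβ] ∈ I, X = 'P' })

Items with dot before 'P', with the dot advanced:
  [P → . P X +] → [P → P . X +]
Closure of the advanced items:
  [P → P . X +] has the dot before X: add [X → . X x X], [X → . - X], [X → . B]
  [X → . B] has the dot before B: add [B → . P], [B → . )], [B → . +]
  [B → . P] has the dot before P: add [P → . P X +], [P → . + )]

GOTO = { [B → . )], [B → . +], [B → . P], [P → . + )], [P → . P X +], [P → P . X +], [X → . - X], [X → . B], [X → . X x X] }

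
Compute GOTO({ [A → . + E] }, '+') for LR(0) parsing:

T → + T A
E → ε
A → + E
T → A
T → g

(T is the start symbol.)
{ [A → + . E], [E → .] }

GOTO(I, '+') = CLOSURE({ [A → αX.β] : [A → α.Xβ] ∈ I, X = '+' })

Items with dot before '+', with the dot advanced:
  [A → . + E] → [A → + . E]
Closure of the advanced items:
  [A → + . E] has the dot before E: add [E → .]

GOTO = { [A → + . E], [E → .] }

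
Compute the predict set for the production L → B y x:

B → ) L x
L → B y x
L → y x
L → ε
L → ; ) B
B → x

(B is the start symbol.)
{ ')', 'x' }

PREDICT(L → B y x) = (FIRST(RHS) \ {ε}) ∪ (FOLLOW(L) if ε ∈ FIRST(RHS), i.e. RHS ⇒* ε)
FIRST(B) = { ')', 'x' }
FIRST(B y x) = { ')', 'x' }
ε ∉ FIRST(B y x), so FOLLOW(L) is not added.
PREDICT(L → B y x) = { ')', 'x' }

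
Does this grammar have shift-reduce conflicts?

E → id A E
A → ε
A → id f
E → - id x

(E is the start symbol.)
A shift-reduce conflict occurs when an LR(0) state has both:
  - a complete (reduce) item [A → α .] (dot at the end), and
  - a shift item [B → β . c γ] (dot before a terminal).

Augment with E' → E and build the canonical LR(0) collection (I0 = CLOSURE({[E' → . E]}), then GOTO on every symbol after a dot until no new states appear). It has 10 states:
  I0: { [E → . - id x], [E → . id A E], [E' → . E] }  — shift
  I1: { [E → - . id x] }  — shift
  I2: { [E' → E .] }  — accept
  I3: { [A → . id f], [A → .], [E → id . A E] }  — shift, reduce
  I4: { [E → . - id x], [E → . id A E], [E → id A . E] }  — shift
  I5: { [A → id . f] }  — shift
  I6: { [A → id f .] }  — reduce
  I7: { [E → id A E .] }  — reduce
  I8: { [E → - id . x] }  — shift
  I9: { [E → - id x .] }  — reduce

I3 contains reduce item [A → .] and shift item [A → . id f] — shift-reduce conflict.

Answer: Yes — I3: [A → .] vs [A → . id f]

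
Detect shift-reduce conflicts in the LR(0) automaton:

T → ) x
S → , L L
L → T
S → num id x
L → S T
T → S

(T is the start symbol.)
A shift-reduce conflict occurs when an LR(0) state has both:
  - a complete (reduce) item [A → α .] (dot at the end), and
  - a shift item [B → β . c γ] (dot before a terminal).

Augment with T' → T and build the canonical LR(0) collection (I0 = CLOSURE({[T' → . T]}), then GOTO on every symbol after a dot until no new states appear). It has 14 states:
  I0: { [S → . , L L], [S → . num id x], [T → . ) x], [T → . S], [T' → . T] }  — shift
  I1: { [T → ) . x] }  — shift
  I2: { [L → . S T], [L → . T], [S → , . L L], [S → . , L L], [S → . num id x], [T → . ) x], [T → . S] }  — shift
  I3: { [T → S .] }  — reduce
  I4: { [T' → T .] }  — accept
  I5: { [S → num . id x] }  — shift
  I6: { [S → num id . x] }  — shift
  I7: { [S → num id x .] }  — reduce
  I8: { [L → . S T], [L → . T], [S → , L . L], [S → . , L L], [S → . num id x], [T → . ) x], [T → . S] }  — shift
  I9: { [L → S . T], [S → . , L L], [S → . num id x], [T → . ) x], [T → . S], [T → S .] }  — shift, reduce
  I10: { [L → T .] }  — reduce
  I11: { [L → S T .] }  — reduce
  I12: { [S → , L L .] }  — reduce
  I13: { [T → ) x .] }  — reduce

I9 contains reduce item [T → S .] and shift items [S → . , L L], [S → . num id x], [T → . ) x] — shift-reduce conflict.

Answer: Yes — I9: [T → S .] vs [S → . , L L]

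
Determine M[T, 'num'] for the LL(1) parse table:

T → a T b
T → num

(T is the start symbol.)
T → num

To find M[T, 'num'], we find productions for T where 'num' is in the predict set (PREDICT(N → α) = (FIRST(α) \ {ε}) ∪ (FOLLOW(N) if α ⇒* ε)).

T → a T b: PREDICT = { 'a' }
T → num: PREDICT = { 'num' }
  'num' is in predict set, so this production goes in M[T, 'num']

M[T, 'num'] = T → num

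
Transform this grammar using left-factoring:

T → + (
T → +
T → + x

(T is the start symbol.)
T → + T'
T' → (
T' → ε
T' → x

Left-factoring transforms A → αβ₁ | αβ₂ into A → αA' and A' → β₁ | β₂
(α is the longest common prefix among the alternatives). Repeat until
no nonterminal has two alternatives with a common prefix.

Round 1: T has alternatives sharing prefix '+'. Introduce T': T → + T'
  Add: T' → (
  Add: T' → ε
  Add: T' → x

No remaining common prefixes — done.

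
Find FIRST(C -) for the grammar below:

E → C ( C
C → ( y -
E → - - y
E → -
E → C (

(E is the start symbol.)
{ '(' }

FIRST sets of the non-terminals involved (from the grammar, by fixed-point iteration):
  FIRST(C) = { '(' }

To compute FIRST(C -), process the symbols left to right:
Symbol C is a non-terminal. Add FIRST(C) \ {ε} = { '(' }
C is not nullable (ε ∉ FIRST(C)), so stop here.
FIRST(C -) = { '(' }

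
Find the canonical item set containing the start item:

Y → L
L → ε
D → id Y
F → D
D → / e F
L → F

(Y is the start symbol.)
First, augment the grammar with Y' → Y
I₀ = CLOSURE({ [Y' → . Y] }):
  [Y' → . Y] has the dot before Y: add [Y → . L]
  [Y → . L] has the dot before L: add [L → .], [L → . F]
  [L → . F] has the dot before F: add [F → . D]
  [F → . D] has the dot before D: add [D → . id Y], [D → . / e F]
No further items can be added.

I₀ = { [D → . / e F], [D → . id Y], [F → . D], [L → . F], [L → .], [Y → . L], [Y' → . Y] }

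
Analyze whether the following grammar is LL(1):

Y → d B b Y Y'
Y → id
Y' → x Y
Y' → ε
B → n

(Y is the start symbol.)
Relevant sets:
  FOLLOW(Y') = { $, 'x' }

For Y:
  PREDICT(Y → d B b Y Y') = { 'd' }
  PREDICT(Y → id) = { 'id' }
For Y':
  PREDICT(Y' → x Y) = { 'x' }
  PREDICT(Y' → ε) = { $, 'x' }
B has a single production, so nothing to check there.

Conflict found: Predict set conflict for Y': { 'x' }
The grammar is NOT LL(1).

Answer: No. Predict set conflict for Y': { 'x' }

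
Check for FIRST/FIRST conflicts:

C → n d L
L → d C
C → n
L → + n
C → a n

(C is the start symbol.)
Yes. C → n d L / C → n on { 'n' }

Productions for C:
  C → n d L: FIRST = { 'n' }
  C → n: FIRST = { 'n' }
  C → a n: FIRST = { 'a' }
Productions for L:
  L → d C: FIRST = { 'd' }
  L → + n: FIRST = { '+' }

Conflict for C: C → n d L and C → n
  Overlap: { 'n' }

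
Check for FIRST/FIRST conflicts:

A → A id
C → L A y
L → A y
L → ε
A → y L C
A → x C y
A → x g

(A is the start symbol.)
Yes. A → A id / A → y L C on { 'y' }; A → A id / A → x C y on { 'x' }; A → A id / A → x g on { 'x' }; A → x C y / A → x g on { 'x' }

A FIRST/FIRST conflict occurs when two productions N → α and N → β for the same non-terminal have FIRST(α) ∩ FIRST(β) ≠ ∅ (with ε ∈ FIRST of a nullable right-hand side, so two nullable alternatives also conflict).

FIRST sets of the non-terminals at (or reachable through a nullable prefix from) the front of some alternative:
  FIRST(A) = { 'x', 'y' }

Productions for A:
  A → A id: FIRST = { 'x', 'y' }
  A → y L C: FIRST = { 'y' }
  A → x C y: FIRST = { 'x' }
  A → x g: FIRST = { 'x' }
Productions for L:
  L → A y: FIRST = { 'x', 'y' }
  L → ε: FIRST = { ε }
C has only one production, so no FIRST/FIRST conflict is possible there.

Conflict for A: A → A id and A → y L C
  Overlap: { 'y' }
Conflict for A: A → A id and A → x C y
  Overlap: { 'x' }
Conflict for A: A → A id and A → x g
  Overlap: { 'x' }
Conflict for A: A → x C y and A → x g
  Overlap: { 'x' }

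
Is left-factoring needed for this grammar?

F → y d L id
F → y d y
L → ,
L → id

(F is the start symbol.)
Left-factoring is needed when two productions for the same non-terminal
share a common prefix on the right-hand side.

Productions for F:
  F → y d L id
  F → y d y
Productions for L:
  L → ,
  L → id

Found common prefix 'y d' in productions for F

Answer: Yes, F has productions with common prefix 'y d'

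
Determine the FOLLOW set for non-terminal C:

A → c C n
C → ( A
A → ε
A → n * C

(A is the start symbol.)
{ $, 'n' }

To compute FOLLOW(C), find every occurrence of C on a right-hand side N → α C β: add FIRST(β) \ {ε}, and if β is empty or nullable also add FOLLOW(N). Iterate to a fixed point.

In A → c C n: C is followed by n, add FIRST(n) \ {ε} = { 'n' }
In A → n * C: C is at the end, add FOLLOW(A)

The FOLLOW sets referred to above (computed the same way, to a fixed point):
  FOLLOW(A) = { $, 'n' }

Taking the union: FOLLOW(C) = { $, 'n' }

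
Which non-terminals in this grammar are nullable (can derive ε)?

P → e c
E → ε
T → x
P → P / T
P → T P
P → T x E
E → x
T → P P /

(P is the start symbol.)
{ 'E' }

A non-terminal is nullable if it can derive ε (the empty string): either it has an ε-production, or it has a production whose right-hand side consists entirely of nullable non-terminals.

ε-productions: E → ε
So E is immediately nullable.
No further non-terminal can be added: every production for the remaining non-terminals contains a terminal or a non-nullable non-terminal.
Nullable = { 'E' }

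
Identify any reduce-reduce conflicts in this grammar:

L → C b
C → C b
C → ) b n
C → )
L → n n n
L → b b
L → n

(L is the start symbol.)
A reduce-reduce conflict occurs when an LR(0) state has two complete items [A → α .] and [B → β .] — both call for a reduction, and with no lookahead the parser cannot choose between them.

Augment with L' → L and build the canonical LR(0) collection (I0 = CLOSURE({[L' → . L]}), then GOTO on every symbol after a dot until no new states appear). It has 12 states:
  I0: { [C → . ) b n], [C → . )], [C → . C b], [L → . C b], [L → . b b], [L → . n n n], [L → . n], [L' → . L] }  — shift
  I1: { [C → ) . b n], [C → ) .] }  — shift, reduce
  I2: { [C → C . b], [L → C . b] }  — shift
  I3: { [L' → L .] }  — accept
  I4: { [L → b . b] }  — shift
  I5: { [L → n . n n], [L → n .] }  — shift, reduce
  I6: { [L → n n . n] }  — shift
  I7: { [L → n n n .] }  — reduce
  I8: { [L → b b .] }  — reduce
  I9: { [C → C b .], [L → C b .] }  — 2 reduces
  I10: { [C → ) b . n] }  — shift
  I11: { [C → ) b n .] }  — reduce

I9 contains complete items [C → C b .], [L → C b .] — reduce-reduce conflict.

Answer: Yes — I9: [C → C b .] vs [L → C b .]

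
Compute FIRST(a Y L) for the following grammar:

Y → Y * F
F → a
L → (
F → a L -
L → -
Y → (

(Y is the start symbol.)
{ 'a' }

To compute FIRST(a Y L), process the symbols left to right:
Symbol a is a terminal. Add 'a' and stop.
FIRST(a Y L) = { 'a' }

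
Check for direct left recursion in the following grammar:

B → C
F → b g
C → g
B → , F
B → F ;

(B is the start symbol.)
B → C: starts with C
F → b g: starts with b
C → g: starts with g
B → , F: starts with ','
B → F ;: starts with F

No direct left recursion found.

Answer: No direct left recursion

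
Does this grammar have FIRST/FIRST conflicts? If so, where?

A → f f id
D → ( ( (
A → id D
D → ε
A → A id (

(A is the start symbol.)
A FIRST/FIRST conflict occurs when two productions N → α and N → β for the same non-terminal have FIRST(α) ∩ FIRST(β) ≠ ∅ (with ε ∈ FIRST of a nullable right-hand side, so two nullable alternatives also conflict).

FIRST sets of the non-terminals at (or reachable through a nullable prefix from) the front of some alternative:
  FIRST(A) = { 'f', 'id' }

Productions for A:
  A → f f id: FIRST = { 'f' }
  A → id D: FIRST = { 'id' }
  A → A id (: FIRST = { 'f', 'id' }
Productions for D:
  D → ( ( (: FIRST = { '(' }
  D → ε: FIRST = { ε }

Conflict for A: A → f f id and A → A id (
  Overlap: { 'f' }
Conflict for A: A → id D and A → A id (
  Overlap: { 'id' }

Answer: Yes. A → f f id / A → A id '(' on { 'f' }; A → id D / A → A id '(' on { 'id' }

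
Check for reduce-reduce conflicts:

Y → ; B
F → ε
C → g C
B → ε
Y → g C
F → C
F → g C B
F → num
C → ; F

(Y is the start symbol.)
A reduce-reduce conflict occurs when an LR(0) state has two complete items [A → α .] and [B → β .] — both call for a reduction, and with no lookahead the parser cannot choose between them.

Augment with Y' → Y and build the canonical LR(0) collection (I0 = CLOSURE({[Y' → . Y]}), then GOTO on every symbol after a dot until no new states appear). It has 15 states:
  I0: { [Y → . ; B], [Y → . g C], [Y' → . Y] }  — shift
  I1: { [B → .], [Y → ; . B] }  — reduce
  I2: { [Y' → Y .] }  — accept
  I3: { [C → . ; F], [C → . g C], [Y → g . C] }  — shift
  I4: { [C → . ; F], [C → . g C], [C → ; . F], [F → . C], [F → . g C B], [F → . num], [F → .] }  — shift, reduce
  I5: { [Y → g C .] }  — reduce
  I6: { [C → . ; F], [C → . g C], [C → g . C] }  — shift
  I7: { [C → g C .] }  — reduce
  I8: { [F → C .] }  — reduce
  I9: { [C → ; F .] }  — reduce
  I10: { [C → . ; F], [C → . g C], [C → g . C], [F → g . C B] }  — shift
  I11: { [F → num .] }  — reduce
  I12: { [B → .], [C → g C .], [F → g C . B] }  — 2 reduces
  I13: { [F → g C B .] }  — reduce
  I14: { [Y → ; B .] }  — reduce

I12 contains complete items [B → .], [C → g C .] — reduce-reduce conflict.

Answer: Yes — I12: [B → .] vs [C → g C .]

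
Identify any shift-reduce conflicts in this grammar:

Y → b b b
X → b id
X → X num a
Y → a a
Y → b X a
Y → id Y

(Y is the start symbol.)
No shift-reduce conflicts

A shift-reduce conflict occurs when an LR(0) state has both:
  - a complete (reduce) item [A → α .] (dot at the end), and
  - a shift item [B → β . c γ] (dot before a terminal).

Augment with Y' → Y and build the canonical LR(0) collection (I0 = CLOSURE({[Y' → . Y]}), then GOTO on every symbol after a dot until no new states appear). It has 14 states:
  I0: { [Y → . a a], [Y → . b X a], [Y → . b b b], [Y → . id Y], [Y' → . Y] }  — shift
  I1: { [Y' → Y .] }  — accept
  I2: { [Y → a . a] }  — shift
  I3: { [X → . X num a], [X → . b id], [Y → b . X a], [Y → b . b b] }  — shift
  I4: { [Y → . a a], [Y → . b X a], [Y → . b b b], [Y → . id Y], [Y → id . Y] }  — shift
  I5: { [Y → id Y .] }  — reduce
  I6: { [X → X . num a], [Y → b X . a] }  — shift
  I7: { [X → b . id], [Y → b b . b] }  — shift
  I8: { [Y → b b b .] }  — reduce
  I9: { [X → b id .] }  — reduce
  I10: { [Y → b X a .] }  — reduce
  I11: { [X → X num . a] }  — shift
  I12: { [X → X num a .] }  — reduce
  I13: { [Y → a a .] }  — reduce

No state contains both a complete item and a shift item.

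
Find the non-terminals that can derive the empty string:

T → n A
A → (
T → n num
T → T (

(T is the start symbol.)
None

A non-terminal is nullable if it can derive ε (the empty string): either it has an ε-production, or it has a production whose right-hand side consists entirely of nullable non-terminals.

There are no ε-productions, so no non-terminal can derive ε.
No non-terminals are nullable.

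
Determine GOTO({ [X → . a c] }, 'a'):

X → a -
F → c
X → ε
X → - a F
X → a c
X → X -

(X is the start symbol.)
GOTO(I, 'a') = CLOSURE({ [A → αX.β] : [A → α.Xβ] ∈ I, X = 'a' })

Items with dot before 'a', with the dot advanced:
  [X → . a c] → [X → a . c]
Closure adds nothing (no advanced item has the dot before a non-terminal).

GOTO = { [X → a . c] }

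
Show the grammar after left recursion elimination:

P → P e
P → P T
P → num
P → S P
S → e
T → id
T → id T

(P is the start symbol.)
P is directly left-recursive. The standard transformation for
  A → A α₁ | ... | A α_m | β₁ | ... | β_n
is
  A  → β₁ A' | ... | β_n A'
  A' → α₁ A' | ... | α_m A' | ε

P → num becomes P → num P'
P → S P becomes P → S P P'
P → P e becomes P' → e P'
P → P T becomes P' → T P'
Add P' → ε

Productions for other non-terminals are unchanged:
  S → e
  T → id
  T → id T

Resulting grammar:
P → num P'
P → S P P'
P' → e P'
P' → T P'
P' → ε
S → e
T → id
T → id T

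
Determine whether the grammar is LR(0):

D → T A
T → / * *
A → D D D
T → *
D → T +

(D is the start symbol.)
Yes, the grammar is LR(0)

Augment with D' → D and build the canonical LR(0) collection (I0 = CLOSURE({[D' → . D]}), then GOTO on every symbol after a dot until no new states appear). It has 12 states:
  I0: { [D → . T +], [D → . T A], [D' → . D], [T → . *], [T → . / * *] }  — shift
  I1: { [T → * .] }  — reduce
  I2: { [T → / . * *] }  — shift
  I3: { [D' → D .] }  — accept
  I4: { [A → . D D D], [D → . T +], [D → . T A], [D → T . +], [D → T . A], [T → . *], [T → . / * *] }  — shift
  I5: { [D → T + .] }  — reduce
  I6: { [D → T A .] }  — reduce
  I7: { [A → D . D D], [D → . T +], [D → . T A], [T → . *], [T → . / * *] }  — shift
  I8: { [A → D D . D], [D → . T +], [D → . T A], [T → . *], [T → . / * *] }  — shift
  I9: { [A → D D D .] }  — reduce
  I10: { [T → / * . *] }  — shift
  I11: { [T → / * * .] }  — reduce

Every state is either a pure shift/goto state or contains exactly one complete item and nothing to shift — no conflicts. The grammar is LR(0).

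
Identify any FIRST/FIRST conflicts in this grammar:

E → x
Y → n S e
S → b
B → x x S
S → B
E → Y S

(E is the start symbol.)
No FIRST/FIRST conflicts.

A FIRST/FIRST conflict occurs when two productions N → α and N → β for the same non-terminal have FIRST(α) ∩ FIRST(β) ≠ ∅ (with ε ∈ FIRST of a nullable right-hand side, so two nullable alternatives also conflict).

FIRST sets of the non-terminals at (or reachable through a nullable prefix from) the front of some alternative:
  FIRST(Y) = { 'n' }
  FIRST(B) = { 'x' }

Productions for E:
  E → x: FIRST = { 'x' }
  E → Y S: FIRST = { 'n' }
Productions for S:
  S → b: FIRST = { 'b' }
  S → B: FIRST = { 'x' }
Y, B have only one production, so no FIRST/FIRST conflict is possible there.

All alternatives of each non-terminal have pairwise disjoint FIRST sets.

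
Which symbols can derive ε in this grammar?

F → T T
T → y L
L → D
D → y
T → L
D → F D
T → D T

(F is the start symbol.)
A non-terminal is nullable if it can derive ε (the empty string): either it has an ε-production, or it has a production whose right-hand side consists entirely of nullable non-terminals.

There are no ε-productions, so no non-terminal can derive ε.
No non-terminals are nullable.

Answer: None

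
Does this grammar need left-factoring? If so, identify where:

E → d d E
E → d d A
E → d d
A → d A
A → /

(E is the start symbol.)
Yes, E has productions with common prefix 'd d'

Left-factoring is needed when two productions for the same non-terminal
share a common prefix on the right-hand side.

Productions for E:
  E → d d E
  E → d d A
  E → d d
Productions for A:
  A → d A
  A → /

Found common prefix 'd d' in productions for E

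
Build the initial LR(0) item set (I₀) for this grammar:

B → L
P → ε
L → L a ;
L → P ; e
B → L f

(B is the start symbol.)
First, augment the grammar with B' → B
I₀ = CLOSURE({ [B' → . B] }):
  [B' → . B] has the dot before B: add [B → . L], [B → . L f]
  [B → . L] has the dot before L: add [L → . L a ;], [L → . P ; e]
  [L → . P ; e] has the dot before P: add [P → .]
No further items can be added.

I₀ = { [B → . L f], [B → . L], [B' → . B], [L → . L a ;], [L → . P ; e], [P → .] }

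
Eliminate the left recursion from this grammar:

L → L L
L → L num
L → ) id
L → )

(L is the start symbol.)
L is directly left-recursive. The standard transformation for
  A → A α₁ | ... | A α_m | β₁ | ... | β_n
is
  A  → β₁ A' | ... | β_n A'
  A' → α₁ A' | ... | α_m A' | ε

L → ) id becomes L → ) id L'
L → ) becomes L → ) L'
L → L L becomes L' → L L'
L → L num becomes L' → num L'
Add L' → ε

Resulting grammar:
L → ) id L'
L → ) L'
L' → L L'
L' → num L'
L' → ε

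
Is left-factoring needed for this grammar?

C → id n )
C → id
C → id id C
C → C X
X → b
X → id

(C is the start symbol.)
Yes, C has productions with common prefix 'id'

Left-factoring is needed when two productions for the same non-terminal
share a common prefix on the right-hand side.

Productions for C:
  C → id n )
  C → id
  C → id id C
  C → C X
Productions for X:
  X → b
  X → id

Found common prefix 'id' in productions for C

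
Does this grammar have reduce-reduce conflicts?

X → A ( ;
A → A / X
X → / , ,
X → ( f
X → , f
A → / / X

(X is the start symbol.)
Augment with X' → X and build the canonical LR(0) collection (I0 = CLOSURE({[X' → . X]}), then GOTO on every symbol after a dot until no new states appear). It has 16 states:
  I0: { [A → . / / X], [A → . A / X], [X → . ( f], [X → . , f], [X → . / , ,], [X → . A ( ;], [X' → . X] }  — shift
  I1: { [X → ( . f] }  — shift
  I2: { [X → , . f] }  — shift
  I3: { [A → / . / X], [X → / . , ,] }  — shift
  I4: { [A → A . / X], [X → A . ( ;] }  — shift
  I5: { [X' → X .] }  — accept
  I6: { [X → A ( . ;] }  — shift
  I7: { [A → . / / X], [A → . A / X], [A → A / . X], [X → . ( f], [X → . , f], [X → . / , ,], [X → . A ( ;] }  — shift
  I8: { [A → A / X .] }  — reduce
  I9: { [X → A ( ; .] }  — reduce
  I10: { [X → / , . ,] }  — shift
  I11: { [A → . / / X], [A → . A / X], [A → / / . X], [X → . ( f], [X → . , f], [X → . / , ,], [X → . A ( ;] }  — shift
  I12: { [A → / / X .] }  — reduce
  I13: { [X → / , , .] }  — reduce
  I14: { [X → , f .] }  — reduce
  I15: { [X → ( f .] }  — reduce

No state contains more than one complete item.

Answer: No reduce-reduce conflicts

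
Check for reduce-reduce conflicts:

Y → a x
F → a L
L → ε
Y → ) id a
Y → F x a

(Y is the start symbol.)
No reduce-reduce conflicts

Augment with Y' → Y and build the canonical LR(0) collection (I0 = CLOSURE({[Y' → . Y]}), then GOTO on every symbol after a dot until no new states appear). It has 11 states:
  I0: { [F → . a L], [Y → . ) id a], [Y → . F x a], [Y → . a x], [Y' → . Y] }  — shift
  I1: { [Y → ) . id a] }  — shift
  I2: { [Y → F . x a] }  — shift
  I3: { [Y' → Y .] }  — accept
  I4: { [F → a . L], [L → .], [Y → a . x] }  — shift, reduce
  I5: { [F → a L .] }  — reduce
  I6: { [Y → a x .] }  — reduce
  I7: { [Y → F x . a] }  — shift
  I8: { [Y → F x a .] }  — reduce
  I9: { [Y → ) id . a] }  — shift
  I10: { [Y → ) id a .] }  — reduce

No state contains more than one complete item.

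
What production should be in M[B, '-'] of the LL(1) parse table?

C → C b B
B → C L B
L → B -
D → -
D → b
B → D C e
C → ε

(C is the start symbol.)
To find M[B, '-'], we find productions for B where '-' is in the predict set (PREDICT(N → α) = (FIRST(α) \ {ε}) ∪ (FOLLOW(N) if α ⇒* ε)).

Relevant sets:
  FIRST(C) = { 'b', ε }
  FIRST(L) = { '-', 'b' }
  FIRST(D) = { '-', 'b' }

B → C L B: PREDICT = { '-', 'b' }
  '-' is in predict set, so this production goes in M[B, '-']
B → D C e: PREDICT = { '-', 'b' }
  '-' is in predict set, so this production goes in M[B, '-']

M[B, '-'] = B → C L B, B → D C e  (a multiply-defined cell — the grammar is not LL(1))

Answer: B → C L B, B → D C e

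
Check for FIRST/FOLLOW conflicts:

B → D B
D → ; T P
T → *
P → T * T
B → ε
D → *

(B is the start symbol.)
A FIRST/FOLLOW conflict occurs when a non-terminal N has a nullable alternative N → β (β ⇒* ε) and another alternative N → α with FIRST(α) ∩ FOLLOW(N) ≠ ∅: on such a lookahead the parser cannot decide between expanding α and letting N vanish via β.

Nullable non-terminals: B.
FIRST sets used below: FIRST(D) = { '*', ';' }

B: nullable alternative(s) B → ε; FOLLOW(B) = { $ }
  B → D B: FIRST \ {ε} = { '*', ';' } — disjoint from FOLLOW(B)
  B → ε: FIRST \ {ε} = { } — this is the only nullable alternative, skip

D, P, T have no nullable alternative, so no FIRST/FOLLOW check is needed there.

No FIRST/FOLLOW conflicts found.

Answer: No FIRST/FOLLOW conflicts.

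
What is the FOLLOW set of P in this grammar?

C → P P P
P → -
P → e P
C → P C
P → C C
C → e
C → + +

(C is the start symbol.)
{ $, '+', '-', 'e' }

To compute FOLLOW(P), find every occurrence of P on a right-hand side N → α P β: add FIRST(β) \ {ε}, and if β is empty or nullable also add FOLLOW(N). Iterate to a fixed point.

In C → P P P: P is followed by P P, add FIRST(P P) \ {ε} = { '+', '-', 'e' }
In C → P P P: P is followed by P, add FIRST(P) \ {ε} = { '+', '-', 'e' }
In C → P P P: P is at the end, add FOLLOW(C)
In P → e P: P is at the end; this adds FOLLOW(P) to itself — nothing new
In C → P C: P is followed by C, add FIRST(C) \ {ε} = { '+', '-', 'e' }

The FOLLOW sets referred to above (computed the same way, to a fixed point):
  FOLLOW(C) = { $, '+', '-', 'e' }

Taking the union: FOLLOW(P) = { $, '+', '-', 'e' }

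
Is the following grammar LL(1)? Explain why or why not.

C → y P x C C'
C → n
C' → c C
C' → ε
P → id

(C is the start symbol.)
A grammar is LL(1) if for each non-terminal N with multiple productions, the predict sets of those productions are pairwise disjoint, where PREDICT(N → α) = (FIRST(α) \ {ε}) ∪ (FOLLOW(N) if α ⇒* ε).

Relevant sets:
  FOLLOW(C') = { $, 'c' }

For C:
  PREDICT(C → y P x C C') = { 'y' }
  PREDICT(C → n) = { 'n' }
For C':
  PREDICT(C' → c C) = { 'c' }
  PREDICT(C' → ε) = { $, 'c' }
P has a single production, so nothing to check there.

Conflict found: Predict set conflict for C': { 'c' }
The grammar is NOT LL(1).

Answer: No. Predict set conflict for C': { 'c' }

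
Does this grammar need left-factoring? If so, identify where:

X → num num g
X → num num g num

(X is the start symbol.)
Yes, X has productions with common prefix 'num num g'

Left-factoring is needed when two productions for the same non-terminal
share a common prefix on the right-hand side.

Productions for X:
  X → num num g
  X → num num g num

Found common prefix 'num num g' in productions for X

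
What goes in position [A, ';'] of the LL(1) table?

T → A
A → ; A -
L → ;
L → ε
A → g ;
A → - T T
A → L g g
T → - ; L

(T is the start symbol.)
To find M[A, ';'], we find productions for A where ';' is in the predict set (PREDICT(N → α) = (FIRST(α) \ {ε}) ∪ (FOLLOW(N) if α ⇒* ε)).

Relevant sets:
  FIRST(L) = { ';', ε }

A → ; A -: PREDICT = { ';' }
  ';' is in predict set, so this production goes in M[A, ';']
A → g ;: PREDICT = { 'g' }
A → - T T: PREDICT = { '-' }
A → L g g: PREDICT = { ';', 'g' }
  ';' is in predict set, so this production goes in M[A, ';']

M[A, ';'] = A → ; A -, A → L g g  (a multiply-defined cell — the grammar is not LL(1))

Answer: A → ; A -, A → L g g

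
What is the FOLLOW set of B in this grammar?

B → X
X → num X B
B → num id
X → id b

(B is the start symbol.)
{ $, 'id', 'num' }

B is the start symbol, so $ ∈ FOLLOW(B).
In X → num X B: B is at the end, add FOLLOW(X)

The FOLLOW sets referred to above (computed the same way, to a fixed point):
  FOLLOW(X) = { $, 'id', 'num' }

Taking the union: FOLLOW(B) = { $, 'id', 'num' }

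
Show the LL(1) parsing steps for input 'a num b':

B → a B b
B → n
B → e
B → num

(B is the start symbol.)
LL(1) parsing maintains a stack (initially the start symbol over $) and the input. At each step: if the stack top is a terminal, match it against the current input token; if it is a non-terminal N, replace it with the RHS of M[N, lookahead] (the unique production whose predict set contains the lookahead).

Stack is shown with the top on the left.

Stack    Input      Action
--------------------------
B $      a num b $  output B → a B b
a B b $  a num b $  match 'a'
B b $    num b $    output B → num
num b $  num b $    match 'num'
b $      b $        match 'b'
$        $          accept

The string is accepted.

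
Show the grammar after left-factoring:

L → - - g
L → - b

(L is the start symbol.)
Left-factoring transforms A → αβ₁ | αβ₂ into A → αA' and A' → β₁ | β₂
(α is the longest common prefix among the alternatives). Repeat until
no nonterminal has two alternatives with a common prefix.

Round 1: L has alternatives sharing prefix '-'. Introduce L': L → - L'
  Add: L' → - g
  Add: L' → b

No remaining common prefixes — done.

Resulting grammar:
L → - L'
L' → - g
L' → b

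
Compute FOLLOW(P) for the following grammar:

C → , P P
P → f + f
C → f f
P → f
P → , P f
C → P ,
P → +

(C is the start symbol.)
{ $, '+', ',', 'f' }

To compute FOLLOW(P), find every occurrence of P on a right-hand side N → α P β: add FIRST(β) \ {ε}, and if β is empty or nullable also add FOLLOW(N). Iterate to a fixed point.

In C → , P P: P is followed by P, add FIRST(P) \ {ε} = { '+', ',', 'f' }
In C → , P P: P is at the end, add FOLLOW(C)
In P → , P f: P is followed by f, add FIRST(f) \ {ε} = { 'f' }
In C → P ,: P is followed by ',', add FIRST(',') \ {ε} = { ',' }

The FOLLOW sets referred to above (computed the same way, to a fixed point):
  FOLLOW(C) = { $ }

Taking the union: FOLLOW(P) = { $, '+', ',', 'f' }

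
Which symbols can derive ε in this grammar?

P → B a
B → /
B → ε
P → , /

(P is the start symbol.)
ε-productions: B → ε
So B is immediately nullable.
No further non-terminal can be added: every production for the remaining non-terminals contains a terminal or a non-nullable non-terminal.
Nullable = { 'B' }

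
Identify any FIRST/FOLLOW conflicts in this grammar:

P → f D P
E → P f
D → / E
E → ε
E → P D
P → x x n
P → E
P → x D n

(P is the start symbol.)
A FIRST/FOLLOW conflict occurs when a non-terminal N has a nullable alternative N → β (β ⇒* ε) and another alternative N → α with FIRST(α) ∩ FOLLOW(N) ≠ ∅: on such a lookahead the parser cannot decide between expanding α and letting N vanish via β.

Nullable non-terminals: E, P.
FIRST sets used below: FIRST(P) = { '/', 'f', 'x', ε }, FIRST(D) = { '/' }, FIRST(E) = { '/', 'f', 'x', ε }

E: nullable alternative(s) E → ε; FOLLOW(E) = { $, '/', 'f', 'n', 'x' }
  E → P f: FIRST \ {ε} = { '/', 'f', 'x' } — overlaps FOLLOW(E) on { '/', 'f', 'x' }: CONFLICT
  E → ε: FIRST \ {ε} = { } — this is the only nullable alternative, skip
  E → P D: FIRST \ {ε} = { '/', 'f', 'x' } — overlaps FOLLOW(E) on { '/', 'f', 'x' }: CONFLICT

P: nullable alternative(s) P → E; FOLLOW(P) = { $, '/', 'f' }
  P → f D P: FIRST \ {ε} = { 'f' } — overlaps FOLLOW(P) on { 'f' }: CONFLICT
  P → x x n: FIRST \ {ε} = { 'x' } — disjoint from FOLLOW(P)
  P → E: FIRST \ {ε} = { '/', 'f', 'x' } — this is the only nullable alternative, skip
  P → x D n: FIRST \ {ε} = { 'x' } — disjoint from FOLLOW(P)

D has no nullable alternative, so no FIRST/FOLLOW check is needed there.

So the grammar has 3 FIRST/FOLLOW conflicts (marked CONFLICT above).

Answer: Yes. P → f D P with FOLLOW(P) on { 'f' }; E → P f with FOLLOW(E) on { '/', 'f', 'x' }; E → P D with FOLLOW(E) on { '/', 'f', 'x' }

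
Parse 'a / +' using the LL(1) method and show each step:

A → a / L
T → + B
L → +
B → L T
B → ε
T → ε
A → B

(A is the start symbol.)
Stack is shown with the top on the left.

Stack    Input    Action
------------------------
A $      a / + $  output A → a / L
a / L $  a / + $  match 'a'
/ L $    / + $    match '/'
L $      + $      output L → +
+ $      + $      match '+'
$        $        accept

The string is accepted.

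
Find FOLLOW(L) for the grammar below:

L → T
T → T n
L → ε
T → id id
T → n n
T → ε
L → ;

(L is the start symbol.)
L is the start symbol, so $ ∈ FOLLOW(L).
L does not occur on any right-hand side.

Taking the union: FOLLOW(L) = { $ }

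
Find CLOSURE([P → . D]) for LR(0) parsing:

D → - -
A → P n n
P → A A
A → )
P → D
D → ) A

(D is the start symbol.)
Start with: [P → . D]
  [P → . D] has the dot before D: add [D → . - -], [D → . ) A]
No further items can be added.

CLOSURE = { [D → . ) A], [D → . - -], [P → . D] }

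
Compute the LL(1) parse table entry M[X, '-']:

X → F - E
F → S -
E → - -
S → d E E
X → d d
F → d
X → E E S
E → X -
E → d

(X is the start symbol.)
X → E E S

To find M[X, '-'], we find productions for X where '-' is in the predict set (PREDICT(N → α) = (FIRST(α) \ {ε}) ∪ (FOLLOW(N) if α ⇒* ε)).

Relevant sets:
  FIRST(F) = { 'd' }
  FIRST(E) = { '-', 'd' }

X → F - E: PREDICT = { 'd' }
X → d d: PREDICT = { 'd' }
X → E E S: PREDICT = { '-', 'd' }
  '-' is in predict set, so this production goes in M[X, '-']

M[X, '-'] = X → E E S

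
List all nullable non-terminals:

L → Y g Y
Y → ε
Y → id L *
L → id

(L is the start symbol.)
A non-terminal is nullable if it can derive ε (the empty string): either it has an ε-production, or it has a production whose right-hand side consists entirely of nullable non-terminals.

ε-productions: Y → ε
So Y is immediately nullable.
No further non-terminal can be added: every production for the remaining non-terminals contains a terminal or a non-nullable non-terminal.
Nullable = { 'Y' }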